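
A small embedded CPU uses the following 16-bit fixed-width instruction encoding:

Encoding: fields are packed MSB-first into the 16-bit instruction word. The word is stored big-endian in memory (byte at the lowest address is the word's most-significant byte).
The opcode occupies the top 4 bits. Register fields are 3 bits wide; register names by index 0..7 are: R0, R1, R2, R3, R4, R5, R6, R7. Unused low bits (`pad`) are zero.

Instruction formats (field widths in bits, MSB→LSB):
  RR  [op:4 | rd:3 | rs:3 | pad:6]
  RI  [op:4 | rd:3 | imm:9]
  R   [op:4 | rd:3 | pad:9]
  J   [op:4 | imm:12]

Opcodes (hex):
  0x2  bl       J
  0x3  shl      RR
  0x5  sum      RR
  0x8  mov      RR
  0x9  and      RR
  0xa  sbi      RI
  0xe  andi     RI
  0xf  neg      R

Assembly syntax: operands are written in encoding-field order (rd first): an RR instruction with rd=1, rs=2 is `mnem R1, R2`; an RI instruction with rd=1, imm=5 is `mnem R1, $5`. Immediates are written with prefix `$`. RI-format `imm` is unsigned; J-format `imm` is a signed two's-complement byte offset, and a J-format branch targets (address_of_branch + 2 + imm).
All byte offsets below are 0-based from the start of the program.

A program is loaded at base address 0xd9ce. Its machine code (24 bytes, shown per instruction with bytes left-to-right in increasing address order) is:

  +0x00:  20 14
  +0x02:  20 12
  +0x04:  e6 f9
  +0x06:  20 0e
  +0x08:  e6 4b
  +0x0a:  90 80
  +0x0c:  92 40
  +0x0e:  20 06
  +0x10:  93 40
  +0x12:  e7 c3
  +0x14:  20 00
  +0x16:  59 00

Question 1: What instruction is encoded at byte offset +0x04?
off 0x04: read e6 f9 as big → 0xe6f9
  opcode bits[15:12]=0xe: andi/RI
  [11:9] rd=3 = R3
  [8:0] imm=249 = $249

andi R3, $249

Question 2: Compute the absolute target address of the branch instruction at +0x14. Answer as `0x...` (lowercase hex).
@+14  big-endian(20 00) = 0x2000
  op=0x2000>>12=0x2 ⇒ bl (J)
  imm: (w>>0)&0xfff=0x0 → $0
  target = base 0xd9ce + off 0x14 + 2 + imm 0 = 0xd9e4

0xd9e4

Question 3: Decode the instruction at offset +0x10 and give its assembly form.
and R1, R5

[10] 93 40 → 0x9340
  top 4b → 0x9 → and [RR]
  [11:9] rd=1 = R1
  [8:6] rs=5 = R5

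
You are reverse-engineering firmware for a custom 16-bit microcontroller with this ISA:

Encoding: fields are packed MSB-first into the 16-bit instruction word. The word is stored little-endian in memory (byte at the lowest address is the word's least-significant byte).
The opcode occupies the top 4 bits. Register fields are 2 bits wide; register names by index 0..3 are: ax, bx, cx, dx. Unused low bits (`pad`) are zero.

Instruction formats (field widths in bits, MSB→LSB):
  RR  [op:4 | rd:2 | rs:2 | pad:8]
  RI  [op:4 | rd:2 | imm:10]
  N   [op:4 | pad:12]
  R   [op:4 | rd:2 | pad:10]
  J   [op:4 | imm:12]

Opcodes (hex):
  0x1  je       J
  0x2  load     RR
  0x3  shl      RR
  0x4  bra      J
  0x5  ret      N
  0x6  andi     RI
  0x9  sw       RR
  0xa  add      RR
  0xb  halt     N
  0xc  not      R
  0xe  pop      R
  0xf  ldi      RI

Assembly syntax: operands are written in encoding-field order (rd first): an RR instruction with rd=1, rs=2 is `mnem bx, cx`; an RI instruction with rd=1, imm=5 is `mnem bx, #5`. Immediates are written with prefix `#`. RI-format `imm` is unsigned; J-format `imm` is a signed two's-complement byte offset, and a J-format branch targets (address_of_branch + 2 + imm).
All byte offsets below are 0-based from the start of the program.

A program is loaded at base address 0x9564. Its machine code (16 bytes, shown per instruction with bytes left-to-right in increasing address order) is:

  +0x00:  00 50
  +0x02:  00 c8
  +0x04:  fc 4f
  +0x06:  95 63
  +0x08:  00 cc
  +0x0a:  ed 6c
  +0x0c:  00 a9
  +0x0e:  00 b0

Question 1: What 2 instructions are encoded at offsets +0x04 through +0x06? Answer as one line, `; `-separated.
@+04  little-endian(fc 4f) = 0x4ffc
  opcode bits[15:12]=0x4: bra/J
  [11:0] imm=4092 (s12→-4) = #-4
@+06  little-endian(95 63) = 0x6395
  opcode bits[15:12]=0x6: andi/RI
  [11:10] rd=0 = ax
  [9:0] imm=917 = #917

bra #-4; andi ax, #917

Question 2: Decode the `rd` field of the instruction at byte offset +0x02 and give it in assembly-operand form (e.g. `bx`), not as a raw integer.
+0x02: 00 c8 ⇒ word 0xc800 (little)
  top 4b → 0xc → not [R]
  [11:10] rd=2 = cx

cx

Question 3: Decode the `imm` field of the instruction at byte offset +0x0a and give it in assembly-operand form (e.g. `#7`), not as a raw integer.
#237

+0x0a: ed 6c ⇒ word 0x6ced (little)
  op=0x6ced>>12=0x6 ⇒ andi (RI)
  rd: (w>>10)&0x3=0x3 → dx
  imm: (w>>0)&0x3ff=0xed → #237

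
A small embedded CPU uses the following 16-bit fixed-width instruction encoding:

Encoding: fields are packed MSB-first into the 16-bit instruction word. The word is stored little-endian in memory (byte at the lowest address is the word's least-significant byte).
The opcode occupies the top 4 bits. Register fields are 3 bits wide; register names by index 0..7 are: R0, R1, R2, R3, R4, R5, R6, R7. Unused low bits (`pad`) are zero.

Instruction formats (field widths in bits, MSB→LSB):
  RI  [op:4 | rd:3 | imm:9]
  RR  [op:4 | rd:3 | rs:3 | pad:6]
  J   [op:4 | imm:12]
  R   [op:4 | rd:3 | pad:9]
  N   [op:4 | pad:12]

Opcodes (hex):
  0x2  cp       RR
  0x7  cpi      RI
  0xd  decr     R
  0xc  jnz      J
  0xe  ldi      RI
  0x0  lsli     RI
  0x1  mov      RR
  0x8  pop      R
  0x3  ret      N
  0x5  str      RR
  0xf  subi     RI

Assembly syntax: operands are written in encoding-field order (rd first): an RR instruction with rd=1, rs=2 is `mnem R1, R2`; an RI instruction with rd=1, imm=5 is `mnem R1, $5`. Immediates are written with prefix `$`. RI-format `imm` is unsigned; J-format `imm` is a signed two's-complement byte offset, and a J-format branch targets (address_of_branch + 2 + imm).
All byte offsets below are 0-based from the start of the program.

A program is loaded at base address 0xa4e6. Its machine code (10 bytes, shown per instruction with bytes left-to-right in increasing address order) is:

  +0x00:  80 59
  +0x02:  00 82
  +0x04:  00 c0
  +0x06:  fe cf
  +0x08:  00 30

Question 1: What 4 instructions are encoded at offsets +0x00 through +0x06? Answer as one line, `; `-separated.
str R4, R6; pop R1; jnz $0; jnz $-2

+0x00: 80 59 ⇒ word 0x5980 (little)
  top 4b → 0x5 → str [RR]
  rd: (w>>9)&0x7=0x4 → R4
  rs: (w>>6)&0x7=0x6 → R6
+0x02: 00 82 ⇒ word 0x8200 (little)
  top 4b → 0x8 → pop [R]
  rd: (w>>9)&0x7=0x1 → R1
+0x04: 00 c0 ⇒ word 0xc000 (little)
  top 4b → 0xc → jnz [J]
  imm: (w>>0)&0xfff=0x0 → $0
+0x06: fe cf ⇒ word 0xcffe (little)
  top 4b → 0xc → jnz [J]
  imm: (w>>0)&0xfff=0xffe (s12→-2) → $-2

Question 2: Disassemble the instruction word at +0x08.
ret

@+08  little-endian(00 30) = 0x3000
  op=0x3000>>12=0x3 ⇒ ret (N)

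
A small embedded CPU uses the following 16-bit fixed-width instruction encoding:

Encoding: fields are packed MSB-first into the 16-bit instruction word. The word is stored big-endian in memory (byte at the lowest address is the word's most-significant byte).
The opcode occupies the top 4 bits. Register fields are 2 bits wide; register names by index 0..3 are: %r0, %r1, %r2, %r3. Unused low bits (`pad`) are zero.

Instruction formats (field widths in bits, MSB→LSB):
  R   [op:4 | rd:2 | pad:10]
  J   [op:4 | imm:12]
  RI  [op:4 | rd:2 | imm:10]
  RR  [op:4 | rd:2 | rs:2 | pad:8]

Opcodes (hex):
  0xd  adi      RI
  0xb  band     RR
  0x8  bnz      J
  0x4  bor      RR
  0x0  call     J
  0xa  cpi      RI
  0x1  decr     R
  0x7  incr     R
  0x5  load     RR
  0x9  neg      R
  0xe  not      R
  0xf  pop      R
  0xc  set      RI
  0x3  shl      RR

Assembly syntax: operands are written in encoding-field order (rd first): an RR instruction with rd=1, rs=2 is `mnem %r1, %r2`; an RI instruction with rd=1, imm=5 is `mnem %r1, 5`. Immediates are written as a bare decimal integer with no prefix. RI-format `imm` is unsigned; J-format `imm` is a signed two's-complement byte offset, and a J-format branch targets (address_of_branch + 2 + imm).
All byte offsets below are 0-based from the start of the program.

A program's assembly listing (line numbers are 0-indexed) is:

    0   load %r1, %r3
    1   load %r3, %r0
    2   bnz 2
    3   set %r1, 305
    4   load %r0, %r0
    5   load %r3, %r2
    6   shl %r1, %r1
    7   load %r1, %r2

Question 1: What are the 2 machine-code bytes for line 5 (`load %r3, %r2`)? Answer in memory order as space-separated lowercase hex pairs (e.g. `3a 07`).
5. load fields op=0x5:4|rd=3:2|rs=2:2|pad=0:8 → word 5e00h → 5e 00

5e 00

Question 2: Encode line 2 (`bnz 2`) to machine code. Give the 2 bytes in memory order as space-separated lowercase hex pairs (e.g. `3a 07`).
line 2 (bnz): pack op=0x8:4|imm=2:12 = 0x8002; big→ 80 02

80 02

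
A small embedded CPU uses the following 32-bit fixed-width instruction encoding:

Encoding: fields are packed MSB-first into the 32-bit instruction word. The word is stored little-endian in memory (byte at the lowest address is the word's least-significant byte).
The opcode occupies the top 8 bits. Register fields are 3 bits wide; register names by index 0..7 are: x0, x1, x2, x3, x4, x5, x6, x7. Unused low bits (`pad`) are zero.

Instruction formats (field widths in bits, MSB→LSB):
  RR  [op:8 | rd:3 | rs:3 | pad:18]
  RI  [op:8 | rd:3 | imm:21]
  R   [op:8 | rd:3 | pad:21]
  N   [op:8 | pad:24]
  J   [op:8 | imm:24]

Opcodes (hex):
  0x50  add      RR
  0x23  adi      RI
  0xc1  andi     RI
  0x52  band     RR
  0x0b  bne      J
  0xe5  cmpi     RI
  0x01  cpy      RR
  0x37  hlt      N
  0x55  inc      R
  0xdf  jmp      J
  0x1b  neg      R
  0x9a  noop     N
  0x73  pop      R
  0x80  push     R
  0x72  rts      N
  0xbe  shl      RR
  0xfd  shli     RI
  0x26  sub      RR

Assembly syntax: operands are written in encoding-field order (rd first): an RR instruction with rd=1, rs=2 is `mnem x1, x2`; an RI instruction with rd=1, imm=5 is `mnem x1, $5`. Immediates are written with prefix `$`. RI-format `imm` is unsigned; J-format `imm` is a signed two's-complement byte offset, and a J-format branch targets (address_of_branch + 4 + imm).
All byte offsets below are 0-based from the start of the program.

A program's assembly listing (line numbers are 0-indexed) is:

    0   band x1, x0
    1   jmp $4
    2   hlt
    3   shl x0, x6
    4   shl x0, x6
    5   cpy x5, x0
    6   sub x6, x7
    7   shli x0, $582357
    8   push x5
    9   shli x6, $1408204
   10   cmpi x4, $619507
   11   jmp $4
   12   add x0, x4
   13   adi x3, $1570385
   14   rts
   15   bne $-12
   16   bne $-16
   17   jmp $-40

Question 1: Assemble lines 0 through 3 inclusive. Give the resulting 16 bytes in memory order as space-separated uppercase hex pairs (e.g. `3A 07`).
00 00 20 52 04 00 00 DF 00 00 00 37 00 00 18 BE

0. band fields op=0x52:8|rd=1:3|rs=0:3|pad=0:18 → word 52200000h → 00 00 20 52
1. jmp fields op=0xdf:8|imm=4:24 → word df000004h → 04 00 00 df
2. hlt fields op=0x37:8|pad=0:24 → word 37000000h → 00 00 00 37
3. shl fields op=0xbe:8|rd=0:3|rs=6:3|pad=0:18 → word be180000h → 00 00 18 be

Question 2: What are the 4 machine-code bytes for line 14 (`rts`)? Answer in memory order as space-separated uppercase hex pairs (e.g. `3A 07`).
L14: rts op=0x72:8|pad=0:24 ⇒ 0x72000000 ⇒ little 00 00 00 72

00 00 00 72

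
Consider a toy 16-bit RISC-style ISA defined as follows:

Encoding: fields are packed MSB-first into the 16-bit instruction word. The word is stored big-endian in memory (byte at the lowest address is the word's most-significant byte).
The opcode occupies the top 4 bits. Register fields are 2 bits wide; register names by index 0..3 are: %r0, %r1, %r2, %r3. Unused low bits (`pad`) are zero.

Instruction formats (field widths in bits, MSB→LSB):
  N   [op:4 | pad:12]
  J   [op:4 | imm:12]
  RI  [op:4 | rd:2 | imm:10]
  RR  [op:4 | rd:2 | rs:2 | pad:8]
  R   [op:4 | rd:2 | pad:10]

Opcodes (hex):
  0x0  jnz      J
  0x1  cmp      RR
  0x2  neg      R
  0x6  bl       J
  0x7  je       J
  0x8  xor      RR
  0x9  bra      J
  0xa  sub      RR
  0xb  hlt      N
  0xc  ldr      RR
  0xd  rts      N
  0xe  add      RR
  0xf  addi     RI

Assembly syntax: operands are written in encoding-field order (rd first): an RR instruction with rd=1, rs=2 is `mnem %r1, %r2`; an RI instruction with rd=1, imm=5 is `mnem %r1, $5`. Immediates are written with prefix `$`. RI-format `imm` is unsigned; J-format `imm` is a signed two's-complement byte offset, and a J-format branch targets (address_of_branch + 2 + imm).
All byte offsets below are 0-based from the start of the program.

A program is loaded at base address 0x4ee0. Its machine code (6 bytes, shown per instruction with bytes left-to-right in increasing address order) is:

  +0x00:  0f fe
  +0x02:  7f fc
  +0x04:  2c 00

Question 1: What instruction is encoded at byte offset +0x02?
je $-4

+0x02: 7f fc ⇒ word 0x7ffc (big)
  opcode bits[15:12]=0x7: je/J
  [11:0] imm=4092 (s12→-4) = $-4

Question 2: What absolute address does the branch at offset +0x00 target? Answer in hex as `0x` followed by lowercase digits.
0x4ee0

@+00  big-endian(0f fe) = 0x0ffe
  top 4b → 0x0 → jnz [J]
  imm: (w>>0)&0xfff=0xffe (s12→-2) → $-2
  target = base 0x4ee0 + off 0x00 + 2 + imm -2 = 0x4ee0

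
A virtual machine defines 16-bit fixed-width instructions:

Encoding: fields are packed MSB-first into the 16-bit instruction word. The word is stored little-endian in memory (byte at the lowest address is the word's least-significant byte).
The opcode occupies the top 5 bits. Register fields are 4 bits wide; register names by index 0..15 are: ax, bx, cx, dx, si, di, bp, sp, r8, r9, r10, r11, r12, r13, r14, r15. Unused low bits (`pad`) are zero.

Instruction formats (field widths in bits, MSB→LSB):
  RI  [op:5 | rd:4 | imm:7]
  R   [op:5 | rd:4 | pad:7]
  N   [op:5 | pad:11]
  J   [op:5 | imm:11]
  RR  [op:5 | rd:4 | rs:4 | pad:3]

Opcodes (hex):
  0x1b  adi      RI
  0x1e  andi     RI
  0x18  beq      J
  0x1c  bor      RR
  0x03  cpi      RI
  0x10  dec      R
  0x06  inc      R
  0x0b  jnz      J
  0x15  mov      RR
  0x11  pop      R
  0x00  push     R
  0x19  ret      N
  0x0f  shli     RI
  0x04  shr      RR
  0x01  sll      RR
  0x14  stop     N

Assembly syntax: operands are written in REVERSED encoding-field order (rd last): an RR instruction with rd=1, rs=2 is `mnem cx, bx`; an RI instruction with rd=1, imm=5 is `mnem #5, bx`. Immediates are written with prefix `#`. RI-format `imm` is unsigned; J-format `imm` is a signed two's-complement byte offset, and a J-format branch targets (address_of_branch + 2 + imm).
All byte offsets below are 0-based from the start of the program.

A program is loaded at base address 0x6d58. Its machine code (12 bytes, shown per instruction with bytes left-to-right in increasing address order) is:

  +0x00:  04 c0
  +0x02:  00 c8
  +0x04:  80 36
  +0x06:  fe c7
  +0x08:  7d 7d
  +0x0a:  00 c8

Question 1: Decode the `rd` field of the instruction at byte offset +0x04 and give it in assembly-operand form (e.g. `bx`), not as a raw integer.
@+04  little-endian(80 36) = 0x3680
  opcode bits[15:11]=0x6: inc/R
  [10:7] rd=13 = r13

r13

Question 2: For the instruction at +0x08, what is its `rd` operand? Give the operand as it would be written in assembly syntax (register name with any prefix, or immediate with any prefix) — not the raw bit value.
[08] 7d 7d → 0x7d7d
  op=0x7d7d>>11=0xf ⇒ shli (RI)
  rd@[10:7]=0xa ⇒ r10
  imm@[6:0]=0x7d ⇒ #125

r10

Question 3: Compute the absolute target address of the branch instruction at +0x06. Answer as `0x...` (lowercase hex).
[06] fe c7 → 0xc7fe
  opcode bits[15:11]=0x18: beq/J
  imm@[10:0]=0x7fe (s11→-2) ⇒ #-2
  target = base 0x6d58 + off 0x06 + 2 + imm -2 = 0x6d5e

0x6d5e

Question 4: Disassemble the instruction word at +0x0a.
+0x0a: 00 c8 ⇒ word 0xc800 (little)
  op=0xc800>>11=0x19 ⇒ ret (N)

ret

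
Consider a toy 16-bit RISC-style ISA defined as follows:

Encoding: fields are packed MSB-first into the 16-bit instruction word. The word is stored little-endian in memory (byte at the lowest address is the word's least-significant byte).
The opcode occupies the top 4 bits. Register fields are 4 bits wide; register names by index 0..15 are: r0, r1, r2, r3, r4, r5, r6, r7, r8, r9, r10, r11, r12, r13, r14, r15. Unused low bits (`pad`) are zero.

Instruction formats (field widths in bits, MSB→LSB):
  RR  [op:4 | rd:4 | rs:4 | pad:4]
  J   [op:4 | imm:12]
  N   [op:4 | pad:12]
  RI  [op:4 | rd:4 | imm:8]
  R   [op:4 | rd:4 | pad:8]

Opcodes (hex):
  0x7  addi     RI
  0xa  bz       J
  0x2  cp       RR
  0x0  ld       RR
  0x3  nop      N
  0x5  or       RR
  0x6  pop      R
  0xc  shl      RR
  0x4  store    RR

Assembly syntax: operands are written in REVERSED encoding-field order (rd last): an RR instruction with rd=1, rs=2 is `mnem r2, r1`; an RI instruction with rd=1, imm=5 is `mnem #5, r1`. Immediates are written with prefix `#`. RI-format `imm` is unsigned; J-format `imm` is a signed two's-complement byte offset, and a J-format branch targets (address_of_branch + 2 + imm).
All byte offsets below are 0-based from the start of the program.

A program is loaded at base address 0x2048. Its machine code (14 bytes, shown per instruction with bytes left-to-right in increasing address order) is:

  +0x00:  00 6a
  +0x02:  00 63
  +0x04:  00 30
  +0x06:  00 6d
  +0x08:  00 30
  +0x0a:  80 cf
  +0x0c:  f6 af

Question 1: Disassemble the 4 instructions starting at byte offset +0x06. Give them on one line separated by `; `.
pop r13; nop; shl r8, r15; bz #-10

+0x06: 00 6d ⇒ word 0x6d00 (little)
  top 4b → 0x6 → pop [R]
  [11:8] rd=13 = r13
+0x08: 00 30 ⇒ word 0x3000 (little)
  top 4b → 0x3 → nop [N]
+0x0a: 80 cf ⇒ word 0xcf80 (little)
  top 4b → 0xc → shl [RR]
  [11:8] rd=15 = r15
  [7:4] rs=8 = r8
+0x0c: f6 af ⇒ word 0xaff6 (little)
  top 4b → 0xa → bz [J]
  [11:0] imm=4086 (s12→-10) = #-10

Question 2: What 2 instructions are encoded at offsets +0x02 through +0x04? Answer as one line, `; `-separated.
[02] 00 63 → 0x6300
  opcode bits[15:12]=0x6: pop/R
  rd@[11:8]=0x3 ⇒ r3
[04] 00 30 → 0x3000
  opcode bits[15:12]=0x3: nop/N

pop r3; nop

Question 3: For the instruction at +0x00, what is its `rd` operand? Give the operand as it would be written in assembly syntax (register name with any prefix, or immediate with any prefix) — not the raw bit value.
@+00  little-endian(00 6a) = 0x6a00
  op=0x6a00>>12=0x6 ⇒ pop (R)
  [11:8] rd=10 = r10

r10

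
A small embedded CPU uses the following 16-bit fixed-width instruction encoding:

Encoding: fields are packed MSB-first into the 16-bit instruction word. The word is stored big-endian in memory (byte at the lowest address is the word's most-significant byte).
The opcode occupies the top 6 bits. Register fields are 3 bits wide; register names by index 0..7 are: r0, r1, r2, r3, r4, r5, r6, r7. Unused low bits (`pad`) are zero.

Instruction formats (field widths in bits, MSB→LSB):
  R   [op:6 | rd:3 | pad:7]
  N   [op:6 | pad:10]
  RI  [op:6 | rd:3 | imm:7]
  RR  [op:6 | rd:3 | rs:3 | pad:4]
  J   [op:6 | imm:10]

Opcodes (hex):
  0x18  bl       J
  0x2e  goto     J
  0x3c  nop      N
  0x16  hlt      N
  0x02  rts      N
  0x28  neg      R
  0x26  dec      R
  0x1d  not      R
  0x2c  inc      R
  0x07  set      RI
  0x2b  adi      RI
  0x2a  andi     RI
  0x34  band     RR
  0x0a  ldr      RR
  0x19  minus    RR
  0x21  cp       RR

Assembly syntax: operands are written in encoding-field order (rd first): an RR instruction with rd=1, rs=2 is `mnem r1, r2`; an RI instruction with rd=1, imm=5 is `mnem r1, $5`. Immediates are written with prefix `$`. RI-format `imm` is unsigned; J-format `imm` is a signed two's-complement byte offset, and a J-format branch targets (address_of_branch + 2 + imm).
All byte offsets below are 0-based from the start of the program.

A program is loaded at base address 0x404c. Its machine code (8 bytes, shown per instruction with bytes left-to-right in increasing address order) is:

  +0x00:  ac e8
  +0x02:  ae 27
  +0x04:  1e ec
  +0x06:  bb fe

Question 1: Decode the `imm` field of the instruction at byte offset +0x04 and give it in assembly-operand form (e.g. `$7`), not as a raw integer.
$108

+0x04: 1e ec ⇒ word 0x1eec (big)
  top 6b → 0x7 → set [RI]
  rd: (w>>7)&0x7=0x5 → r5
  imm: (w>>0)&0x7f=0x6c → $108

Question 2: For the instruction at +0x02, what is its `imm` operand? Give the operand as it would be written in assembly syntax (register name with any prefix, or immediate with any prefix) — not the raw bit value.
+0x02: ae 27 ⇒ word 0xae27 (big)
  top 6b → 0x2b → adi [RI]
  [9:7] rd=4 = r4
  [6:0] imm=39 = $39

$39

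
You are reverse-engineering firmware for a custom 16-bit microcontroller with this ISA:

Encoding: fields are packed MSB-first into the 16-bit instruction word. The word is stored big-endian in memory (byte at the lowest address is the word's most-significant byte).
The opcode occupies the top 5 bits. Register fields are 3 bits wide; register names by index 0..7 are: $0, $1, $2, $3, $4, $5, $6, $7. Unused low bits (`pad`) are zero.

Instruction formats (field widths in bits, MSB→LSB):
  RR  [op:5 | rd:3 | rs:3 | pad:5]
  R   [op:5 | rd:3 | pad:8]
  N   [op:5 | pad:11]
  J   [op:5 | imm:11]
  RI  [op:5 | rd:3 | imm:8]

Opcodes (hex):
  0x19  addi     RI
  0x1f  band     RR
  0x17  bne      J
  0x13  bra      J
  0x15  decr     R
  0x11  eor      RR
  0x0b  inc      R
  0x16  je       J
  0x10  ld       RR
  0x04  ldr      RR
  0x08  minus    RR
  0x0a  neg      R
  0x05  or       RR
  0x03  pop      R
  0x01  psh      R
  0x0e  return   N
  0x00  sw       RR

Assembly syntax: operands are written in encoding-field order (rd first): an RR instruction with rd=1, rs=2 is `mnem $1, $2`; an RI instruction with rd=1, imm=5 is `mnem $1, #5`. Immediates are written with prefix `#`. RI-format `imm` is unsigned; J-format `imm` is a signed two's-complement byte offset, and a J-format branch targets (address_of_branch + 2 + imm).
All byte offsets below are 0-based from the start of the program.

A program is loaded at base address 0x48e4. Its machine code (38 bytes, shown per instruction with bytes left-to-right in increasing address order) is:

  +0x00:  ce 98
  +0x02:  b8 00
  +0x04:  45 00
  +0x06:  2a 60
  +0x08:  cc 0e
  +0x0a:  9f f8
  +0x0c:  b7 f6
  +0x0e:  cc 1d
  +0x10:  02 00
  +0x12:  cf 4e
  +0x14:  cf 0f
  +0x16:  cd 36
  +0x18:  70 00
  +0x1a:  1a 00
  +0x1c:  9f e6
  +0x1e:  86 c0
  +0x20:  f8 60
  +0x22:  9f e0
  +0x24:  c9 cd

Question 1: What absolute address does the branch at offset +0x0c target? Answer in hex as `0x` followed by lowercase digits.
0x48e8

off 0x0c: read b7 f6 as big → 0xb7f6
  top 5b → 0x16 → je [J]
  imm@[10:0]=0x7f6 (s11→-10) ⇒ #-10
  target = base 0x48e4 + off 0x0c + 2 + imm -10 = 0x48e8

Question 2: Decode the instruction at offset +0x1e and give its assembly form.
[1e] 86 c0 → 0x86c0
  top 5b → 0x10 → ld [RR]
  [10:8] rd=6 = $6
  [7:5] rs=6 = $6

ld $6, $6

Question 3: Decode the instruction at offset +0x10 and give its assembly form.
sw $2, $0

+0x10: 02 00 ⇒ word 0x0200 (big)
  top 5b → 0x0 → sw [RR]
  [10:8] rd=2 = $2
  [7:5] rs=0 = $0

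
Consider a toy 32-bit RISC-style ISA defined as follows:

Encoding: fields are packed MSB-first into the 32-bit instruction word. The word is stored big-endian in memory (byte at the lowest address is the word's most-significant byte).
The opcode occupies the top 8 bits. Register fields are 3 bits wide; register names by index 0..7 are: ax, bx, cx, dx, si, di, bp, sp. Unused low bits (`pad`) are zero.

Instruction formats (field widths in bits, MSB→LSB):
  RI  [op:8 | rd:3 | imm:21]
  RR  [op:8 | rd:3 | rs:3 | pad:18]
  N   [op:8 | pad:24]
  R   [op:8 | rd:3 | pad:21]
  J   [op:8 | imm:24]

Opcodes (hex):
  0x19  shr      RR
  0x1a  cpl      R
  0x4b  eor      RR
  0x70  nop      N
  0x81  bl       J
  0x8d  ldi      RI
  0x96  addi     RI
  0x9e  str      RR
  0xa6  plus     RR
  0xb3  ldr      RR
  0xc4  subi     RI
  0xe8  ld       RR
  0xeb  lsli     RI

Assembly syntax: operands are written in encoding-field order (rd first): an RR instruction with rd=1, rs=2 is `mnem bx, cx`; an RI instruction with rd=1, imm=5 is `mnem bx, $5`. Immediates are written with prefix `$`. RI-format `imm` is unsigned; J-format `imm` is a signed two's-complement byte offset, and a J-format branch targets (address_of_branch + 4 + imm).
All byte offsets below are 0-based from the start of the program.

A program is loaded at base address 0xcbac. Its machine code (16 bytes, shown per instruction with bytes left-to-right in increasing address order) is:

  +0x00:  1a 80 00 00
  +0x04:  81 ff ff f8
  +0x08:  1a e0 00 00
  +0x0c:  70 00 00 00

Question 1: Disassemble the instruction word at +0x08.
cpl sp

+0x08: 1a e0 00 00 ⇒ word 0x1ae00000 (big)
  top 8b → 0x1a → cpl [R]
  rd@[23:21]=0x7 ⇒ sp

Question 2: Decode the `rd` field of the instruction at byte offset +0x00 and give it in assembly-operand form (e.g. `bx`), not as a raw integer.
si

[00] 1a 80 00 00 → 0x1a800000
  top 8b → 0x1a → cpl [R]
  rd: (w>>21)&0x7=0x4 → si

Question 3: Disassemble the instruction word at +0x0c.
nop

[0c] 70 00 00 00 → 0x70000000
  opcode bits[31:24]=0x70: nop/N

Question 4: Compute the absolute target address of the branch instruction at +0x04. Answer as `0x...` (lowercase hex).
0xcbac

[04] 81 ff ff f8 → 0x81fffff8
  top 8b → 0x81 → bl [J]
  imm@[23:0]=0xfffff8 (s24→-8) ⇒ $-8
  target = base 0xcbac + off 0x04 + 4 + imm -8 = 0xcbac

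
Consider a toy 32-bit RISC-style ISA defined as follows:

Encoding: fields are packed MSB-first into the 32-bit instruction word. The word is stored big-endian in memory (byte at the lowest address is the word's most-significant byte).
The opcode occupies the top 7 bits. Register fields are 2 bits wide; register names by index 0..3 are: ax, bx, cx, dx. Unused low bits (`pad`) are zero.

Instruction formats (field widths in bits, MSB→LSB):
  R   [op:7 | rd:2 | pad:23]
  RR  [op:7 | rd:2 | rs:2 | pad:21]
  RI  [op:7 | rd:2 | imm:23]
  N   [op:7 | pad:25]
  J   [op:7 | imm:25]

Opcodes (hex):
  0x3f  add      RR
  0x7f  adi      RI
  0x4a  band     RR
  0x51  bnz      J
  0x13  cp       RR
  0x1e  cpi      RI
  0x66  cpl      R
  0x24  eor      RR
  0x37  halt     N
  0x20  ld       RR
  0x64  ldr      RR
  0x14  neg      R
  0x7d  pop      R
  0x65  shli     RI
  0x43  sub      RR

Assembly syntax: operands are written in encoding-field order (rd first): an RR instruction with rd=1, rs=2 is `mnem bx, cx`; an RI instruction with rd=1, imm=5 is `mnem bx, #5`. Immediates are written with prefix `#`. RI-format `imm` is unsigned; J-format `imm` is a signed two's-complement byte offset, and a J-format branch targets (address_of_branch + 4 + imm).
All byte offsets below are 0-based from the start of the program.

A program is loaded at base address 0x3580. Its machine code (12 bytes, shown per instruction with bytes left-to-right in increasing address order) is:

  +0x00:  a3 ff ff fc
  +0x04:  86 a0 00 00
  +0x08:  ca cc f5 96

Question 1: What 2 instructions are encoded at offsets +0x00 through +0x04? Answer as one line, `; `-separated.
bnz #-4; sub bx, bx

[00] a3 ff ff fc → 0xa3fffffc
  top 7b → 0x51 → bnz [J]
  [24:0] imm=33554428 (s25→-4) = #-4
[04] 86 a0 00 00 → 0x86a00000
  top 7b → 0x43 → sub [RR]
  [24:23] rd=1 = bx
  [22:21] rs=1 = bx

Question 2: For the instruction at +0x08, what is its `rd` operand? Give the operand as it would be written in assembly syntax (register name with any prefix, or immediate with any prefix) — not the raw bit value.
bx

off 0x08: read ca cc f5 96 as big → 0xcaccf596
  op=0xcaccf596>>25=0x65 ⇒ shli (RI)
  rd: (w>>23)&0x3=0x1 → bx
  imm: (w>>0)&0x7fffff=0x4cf596 → #5043606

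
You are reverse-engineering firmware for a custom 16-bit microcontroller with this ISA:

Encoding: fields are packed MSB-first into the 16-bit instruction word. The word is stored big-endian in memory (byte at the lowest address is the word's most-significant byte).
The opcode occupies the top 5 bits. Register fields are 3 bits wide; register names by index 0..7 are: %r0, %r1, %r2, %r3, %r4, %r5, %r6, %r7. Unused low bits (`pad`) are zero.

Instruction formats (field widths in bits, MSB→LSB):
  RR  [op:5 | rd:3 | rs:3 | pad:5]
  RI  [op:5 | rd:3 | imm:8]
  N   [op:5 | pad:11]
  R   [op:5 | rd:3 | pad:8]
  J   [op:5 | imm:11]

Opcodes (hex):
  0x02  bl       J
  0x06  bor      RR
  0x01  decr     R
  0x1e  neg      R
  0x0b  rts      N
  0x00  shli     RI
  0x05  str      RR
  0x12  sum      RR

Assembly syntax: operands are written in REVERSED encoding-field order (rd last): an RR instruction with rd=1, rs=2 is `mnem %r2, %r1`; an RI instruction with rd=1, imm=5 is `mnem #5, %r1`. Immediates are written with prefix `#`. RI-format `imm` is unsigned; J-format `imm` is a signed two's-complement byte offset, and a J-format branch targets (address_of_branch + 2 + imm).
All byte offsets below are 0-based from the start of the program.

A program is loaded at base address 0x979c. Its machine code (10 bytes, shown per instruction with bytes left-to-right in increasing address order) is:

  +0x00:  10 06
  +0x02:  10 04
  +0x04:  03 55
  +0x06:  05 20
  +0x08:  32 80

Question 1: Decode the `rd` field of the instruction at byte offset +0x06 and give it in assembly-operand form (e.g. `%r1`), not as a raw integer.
%r5

+0x06: 05 20 ⇒ word 0x0520 (big)
  op=0x0520>>11=0x0 ⇒ shli (RI)
  [10:8] rd=5 = %r5
  [7:0] imm=32 = #32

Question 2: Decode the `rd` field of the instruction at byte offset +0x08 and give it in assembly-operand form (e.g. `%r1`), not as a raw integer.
%r2

off 0x08: read 32 80 as big → 0x3280
  op=0x3280>>11=0x6 ⇒ bor (RR)
  [10:8] rd=2 = %r2
  [7:5] rs=4 = %r4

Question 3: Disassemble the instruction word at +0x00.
bl #6

off 0x00: read 10 06 as big → 0x1006
  opcode bits[15:11]=0x2: bl/J
  [10:0] imm=6 = #6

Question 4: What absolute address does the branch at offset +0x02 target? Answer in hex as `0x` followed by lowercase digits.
0x97a4

+0x02: 10 04 ⇒ word 0x1004 (big)
  opcode bits[15:11]=0x2: bl/J
  [10:0] imm=4 = #4
  target = base 0x979c + off 0x02 + 2 + imm 4 = 0x97a4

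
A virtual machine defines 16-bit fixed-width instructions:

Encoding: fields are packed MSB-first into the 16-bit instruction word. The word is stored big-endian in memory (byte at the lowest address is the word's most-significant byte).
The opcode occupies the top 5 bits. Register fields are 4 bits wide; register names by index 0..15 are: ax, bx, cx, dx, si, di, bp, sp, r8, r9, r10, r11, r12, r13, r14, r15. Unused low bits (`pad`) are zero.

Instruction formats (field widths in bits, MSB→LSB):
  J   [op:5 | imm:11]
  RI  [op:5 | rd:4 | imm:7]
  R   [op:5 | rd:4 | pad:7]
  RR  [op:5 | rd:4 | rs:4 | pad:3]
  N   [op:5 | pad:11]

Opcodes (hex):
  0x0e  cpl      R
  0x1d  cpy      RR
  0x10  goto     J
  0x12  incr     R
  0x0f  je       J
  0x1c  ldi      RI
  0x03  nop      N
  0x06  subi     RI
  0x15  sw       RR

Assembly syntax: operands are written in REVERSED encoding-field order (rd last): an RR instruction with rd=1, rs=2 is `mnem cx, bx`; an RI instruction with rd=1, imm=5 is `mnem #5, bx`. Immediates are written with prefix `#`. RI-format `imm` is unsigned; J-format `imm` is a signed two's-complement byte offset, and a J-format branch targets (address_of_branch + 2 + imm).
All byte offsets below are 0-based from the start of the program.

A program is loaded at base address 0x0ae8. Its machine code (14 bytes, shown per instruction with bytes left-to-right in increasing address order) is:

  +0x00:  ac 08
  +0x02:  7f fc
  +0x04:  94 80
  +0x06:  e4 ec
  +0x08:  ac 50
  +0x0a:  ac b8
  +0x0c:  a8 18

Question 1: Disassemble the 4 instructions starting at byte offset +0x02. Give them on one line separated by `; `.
je #-4; incr r9; ldi #108, r9; sw r10, r8

+0x02: 7f fc ⇒ word 0x7ffc (big)
  op=0x7ffc>>11=0xf ⇒ je (J)
  imm@[10:0]=0x7fc (s11→-4) ⇒ #-4
+0x04: 94 80 ⇒ word 0x9480 (big)
  op=0x9480>>11=0x12 ⇒ incr (R)
  rd@[10:7]=0x9 ⇒ r9
+0x06: e4 ec ⇒ word 0xe4ec (big)
  op=0xe4ec>>11=0x1c ⇒ ldi (RI)
  rd@[10:7]=0x9 ⇒ r9
  imm@[6:0]=0x6c ⇒ #108
+0x08: ac 50 ⇒ word 0xac50 (big)
  op=0xac50>>11=0x15 ⇒ sw (RR)
  rd@[10:7]=0x8 ⇒ r8
  rs@[6:3]=0xa ⇒ r10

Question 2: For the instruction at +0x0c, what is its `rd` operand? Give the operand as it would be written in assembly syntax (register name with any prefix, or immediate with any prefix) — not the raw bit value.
+0x0c: a8 18 ⇒ word 0xa818 (big)
  opcode bits[15:11]=0x15: sw/RR
  rd@[10:7]=0x0 ⇒ ax
  rs@[6:3]=0x3 ⇒ dx

ax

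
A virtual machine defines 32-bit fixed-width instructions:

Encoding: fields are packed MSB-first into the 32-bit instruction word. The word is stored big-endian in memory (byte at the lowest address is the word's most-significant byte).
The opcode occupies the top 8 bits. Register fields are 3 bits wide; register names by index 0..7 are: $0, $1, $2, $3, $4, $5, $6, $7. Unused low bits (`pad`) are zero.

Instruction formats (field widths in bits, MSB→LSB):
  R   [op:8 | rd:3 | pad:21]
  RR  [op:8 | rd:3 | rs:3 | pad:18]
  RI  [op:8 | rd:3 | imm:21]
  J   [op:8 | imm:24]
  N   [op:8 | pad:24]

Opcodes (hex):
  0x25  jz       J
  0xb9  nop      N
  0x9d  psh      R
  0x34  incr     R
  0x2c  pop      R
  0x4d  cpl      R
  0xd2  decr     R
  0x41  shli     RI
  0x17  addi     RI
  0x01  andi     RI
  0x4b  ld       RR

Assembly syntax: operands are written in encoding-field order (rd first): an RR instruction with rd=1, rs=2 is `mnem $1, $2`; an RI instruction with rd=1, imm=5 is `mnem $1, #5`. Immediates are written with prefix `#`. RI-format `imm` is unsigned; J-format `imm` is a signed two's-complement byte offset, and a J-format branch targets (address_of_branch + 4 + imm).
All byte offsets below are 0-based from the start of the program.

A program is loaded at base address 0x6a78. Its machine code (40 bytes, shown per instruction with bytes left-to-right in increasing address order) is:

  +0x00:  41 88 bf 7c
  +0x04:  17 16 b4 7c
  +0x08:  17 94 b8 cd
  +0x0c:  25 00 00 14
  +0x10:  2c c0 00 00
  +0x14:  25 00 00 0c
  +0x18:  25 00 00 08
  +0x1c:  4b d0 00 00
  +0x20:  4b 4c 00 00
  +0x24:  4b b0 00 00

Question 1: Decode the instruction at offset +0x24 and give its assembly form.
[24] 4b b0 00 00 → 0x4bb00000
  opcode bits[31:24]=0x4b: ld/RR
  rd: (w>>21)&0x7=0x5 → $5
  rs: (w>>18)&0x7=0x4 → $4

ld $5, $4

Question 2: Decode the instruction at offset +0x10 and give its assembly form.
+0x10: 2c c0 00 00 ⇒ word 0x2cc00000 (big)
  opcode bits[31:24]=0x2c: pop/R
  rd: (w>>21)&0x7=0x6 → $6

pop $6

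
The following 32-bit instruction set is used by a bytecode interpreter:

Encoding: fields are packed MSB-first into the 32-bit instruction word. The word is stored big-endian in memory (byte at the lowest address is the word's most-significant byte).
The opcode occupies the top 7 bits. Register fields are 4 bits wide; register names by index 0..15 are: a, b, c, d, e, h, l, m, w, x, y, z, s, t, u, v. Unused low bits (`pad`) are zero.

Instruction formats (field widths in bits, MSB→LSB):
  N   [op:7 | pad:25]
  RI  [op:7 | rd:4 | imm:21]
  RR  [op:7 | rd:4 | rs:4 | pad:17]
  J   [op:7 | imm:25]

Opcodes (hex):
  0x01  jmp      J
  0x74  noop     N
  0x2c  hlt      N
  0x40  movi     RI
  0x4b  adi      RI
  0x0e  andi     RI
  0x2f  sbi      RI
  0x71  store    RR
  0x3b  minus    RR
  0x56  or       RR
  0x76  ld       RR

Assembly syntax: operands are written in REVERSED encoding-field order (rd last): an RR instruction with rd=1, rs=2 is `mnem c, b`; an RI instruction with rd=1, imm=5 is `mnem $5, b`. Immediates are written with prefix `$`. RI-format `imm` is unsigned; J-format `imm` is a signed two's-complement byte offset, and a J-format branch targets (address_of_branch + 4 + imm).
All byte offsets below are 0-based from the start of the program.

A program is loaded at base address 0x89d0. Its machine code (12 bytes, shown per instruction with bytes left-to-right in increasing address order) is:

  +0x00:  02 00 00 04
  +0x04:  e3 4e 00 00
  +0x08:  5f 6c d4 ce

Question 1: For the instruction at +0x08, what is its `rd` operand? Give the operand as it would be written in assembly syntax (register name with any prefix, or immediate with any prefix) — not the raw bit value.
+0x08: 5f 6c d4 ce ⇒ word 0x5f6cd4ce (big)
  op=0x5f6cd4ce>>25=0x2f ⇒ sbi (RI)
  rd@[24:21]=0xb ⇒ z
  imm@[20:0]=0xcd4ce ⇒ $840910

z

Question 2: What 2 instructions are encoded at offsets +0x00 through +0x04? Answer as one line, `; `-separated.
jmp $4; store m, y

off 0x00: read 02 00 00 04 as big → 0x02000004
  opcode bits[31:25]=0x1: jmp/J
  [24:0] imm=4 = $4
off 0x04: read e3 4e 00 00 as big → 0xe34e0000
  opcode bits[31:25]=0x71: store/RR
  [24:21] rd=10 = y
  [20:17] rs=7 = m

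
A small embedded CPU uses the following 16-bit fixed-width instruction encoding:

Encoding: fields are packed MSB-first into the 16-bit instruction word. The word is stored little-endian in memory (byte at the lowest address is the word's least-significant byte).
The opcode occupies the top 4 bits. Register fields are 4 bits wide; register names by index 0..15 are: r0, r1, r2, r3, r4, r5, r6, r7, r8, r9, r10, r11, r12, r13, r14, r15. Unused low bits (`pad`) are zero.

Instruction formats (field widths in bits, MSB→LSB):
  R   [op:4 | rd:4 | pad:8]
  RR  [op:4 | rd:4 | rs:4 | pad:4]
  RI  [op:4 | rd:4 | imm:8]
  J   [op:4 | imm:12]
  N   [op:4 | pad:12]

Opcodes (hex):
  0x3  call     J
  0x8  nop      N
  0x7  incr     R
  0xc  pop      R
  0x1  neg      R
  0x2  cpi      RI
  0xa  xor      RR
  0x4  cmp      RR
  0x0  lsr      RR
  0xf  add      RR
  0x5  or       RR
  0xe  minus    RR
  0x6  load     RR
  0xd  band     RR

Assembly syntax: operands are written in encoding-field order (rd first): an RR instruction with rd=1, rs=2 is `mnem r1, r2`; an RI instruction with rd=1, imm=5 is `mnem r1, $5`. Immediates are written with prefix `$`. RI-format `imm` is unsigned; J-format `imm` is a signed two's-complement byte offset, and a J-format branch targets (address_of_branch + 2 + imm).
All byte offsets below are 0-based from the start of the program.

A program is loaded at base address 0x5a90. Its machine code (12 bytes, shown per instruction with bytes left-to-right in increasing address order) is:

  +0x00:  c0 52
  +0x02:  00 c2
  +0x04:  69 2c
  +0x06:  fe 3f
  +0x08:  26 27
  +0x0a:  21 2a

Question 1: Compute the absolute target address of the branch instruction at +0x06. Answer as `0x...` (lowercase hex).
0x5a96

[06] fe 3f → 0x3ffe
  op=0x3ffe>>12=0x3 ⇒ call (J)
  imm@[11:0]=0xffe (s12→-2) ⇒ $-2
  target = base 0x5a90 + off 0x06 + 2 + imm -2 = 0x5a96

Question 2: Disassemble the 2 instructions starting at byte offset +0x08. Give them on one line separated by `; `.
[08] 26 27 → 0x2726
  opcode bits[15:12]=0x2: cpi/RI
  [11:8] rd=7 = r7
  [7:0] imm=38 = $38
[0a] 21 2a → 0x2a21
  opcode bits[15:12]=0x2: cpi/RI
  [11:8] rd=10 = r10
  [7:0] imm=33 = $33

cpi r7, $38; cpi r10, $33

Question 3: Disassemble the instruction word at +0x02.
pop r2

@+02  little-endian(00 c2) = 0xc200
  op=0xc200>>12=0xc ⇒ pop (R)
  [11:8] rd=2 = r2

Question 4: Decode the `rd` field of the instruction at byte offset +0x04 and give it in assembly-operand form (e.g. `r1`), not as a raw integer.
r12

[04] 69 2c → 0x2c69
  opcode bits[15:12]=0x2: cpi/RI
  rd: (w>>8)&0xf=0xc → r12
  imm: (w>>0)&0xff=0x69 → $105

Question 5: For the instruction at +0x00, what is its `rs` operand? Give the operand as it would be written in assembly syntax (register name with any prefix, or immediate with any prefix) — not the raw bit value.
+0x00: c0 52 ⇒ word 0x52c0 (little)
  opcode bits[15:12]=0x5: or/RR
  rd: (w>>8)&0xf=0x2 → r2
  rs: (w>>4)&0xf=0xc → r12

r12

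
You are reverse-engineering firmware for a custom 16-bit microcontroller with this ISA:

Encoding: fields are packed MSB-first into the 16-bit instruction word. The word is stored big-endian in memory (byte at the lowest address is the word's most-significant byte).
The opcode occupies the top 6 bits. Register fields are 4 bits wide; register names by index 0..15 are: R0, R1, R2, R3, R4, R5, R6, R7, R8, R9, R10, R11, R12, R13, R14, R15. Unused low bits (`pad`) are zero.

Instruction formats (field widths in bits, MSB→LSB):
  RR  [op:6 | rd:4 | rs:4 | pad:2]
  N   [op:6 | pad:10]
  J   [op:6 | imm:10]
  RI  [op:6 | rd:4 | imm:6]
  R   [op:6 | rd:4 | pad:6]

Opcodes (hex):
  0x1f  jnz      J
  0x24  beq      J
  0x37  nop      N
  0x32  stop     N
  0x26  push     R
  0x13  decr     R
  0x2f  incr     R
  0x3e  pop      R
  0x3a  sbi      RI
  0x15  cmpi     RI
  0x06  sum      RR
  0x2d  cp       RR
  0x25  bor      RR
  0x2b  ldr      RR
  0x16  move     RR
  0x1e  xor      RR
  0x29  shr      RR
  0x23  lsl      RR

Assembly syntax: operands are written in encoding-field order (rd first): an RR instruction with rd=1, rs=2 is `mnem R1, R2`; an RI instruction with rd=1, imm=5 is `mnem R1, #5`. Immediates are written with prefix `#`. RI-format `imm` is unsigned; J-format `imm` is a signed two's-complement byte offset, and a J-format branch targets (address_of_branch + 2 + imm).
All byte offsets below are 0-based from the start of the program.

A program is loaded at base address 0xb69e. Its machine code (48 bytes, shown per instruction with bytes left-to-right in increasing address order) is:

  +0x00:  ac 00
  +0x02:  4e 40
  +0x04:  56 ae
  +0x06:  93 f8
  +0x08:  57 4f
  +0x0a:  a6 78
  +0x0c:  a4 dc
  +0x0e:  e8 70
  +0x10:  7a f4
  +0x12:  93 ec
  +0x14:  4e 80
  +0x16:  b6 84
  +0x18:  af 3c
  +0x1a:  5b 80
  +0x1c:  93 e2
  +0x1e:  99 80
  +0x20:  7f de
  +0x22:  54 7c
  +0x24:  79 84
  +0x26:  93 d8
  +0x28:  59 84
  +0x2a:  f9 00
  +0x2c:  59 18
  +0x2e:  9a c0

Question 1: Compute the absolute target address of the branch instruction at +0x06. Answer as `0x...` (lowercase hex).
0xb69e

+0x06: 93 f8 ⇒ word 0x93f8 (big)
  op=0x93f8>>10=0x24 ⇒ beq (J)
  [9:0] imm=1016 (s10→-8) = #-8
  target = base 0xb69e + off 0x06 + 2 + imm -8 = 0xb69e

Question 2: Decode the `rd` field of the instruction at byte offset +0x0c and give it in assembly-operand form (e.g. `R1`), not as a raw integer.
R3

[0c] a4 dc → 0xa4dc
  op=0xa4dc>>10=0x29 ⇒ shr (RR)
  [9:6] rd=3 = R3
  [5:2] rs=7 = R7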